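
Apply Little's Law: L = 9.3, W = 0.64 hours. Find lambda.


lambda = L / W = 9.3 / 0.64 = 14.53 per hour

14.53 per hour


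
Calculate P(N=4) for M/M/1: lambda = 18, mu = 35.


rho = 18/35; P(n) = (1-rho)*rho^n = (1-18/35)*(18/35)^4 = 0.034

0.034


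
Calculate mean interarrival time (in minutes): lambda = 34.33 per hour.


Mean interarrival time = 60/lambda = 60/34.33 = 1.75 minutes

1.75 minutes


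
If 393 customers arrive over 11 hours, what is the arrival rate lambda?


lambda = total arrivals / time = 393 / 11 = 35.73 per hour

35.73 per hour


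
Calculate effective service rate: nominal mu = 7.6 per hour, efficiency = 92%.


Effective rate = mu * efficiency = 7.6 * 0.92 = 6.99 per hour

6.99 per hour


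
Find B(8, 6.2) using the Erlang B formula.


B(N,A) = (A^N/N!) / sum(A^k/k!, k=0..N) with N=8, A=6.2 = 0.1331

0.1331


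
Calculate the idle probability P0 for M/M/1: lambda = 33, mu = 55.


P0 = 1 - rho = 1 - 33/55 = 0.4

0.4


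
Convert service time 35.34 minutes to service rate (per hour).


mu = 60 / avg_service_time = 60 / 35.34 = 1.7 per hour

1.7 per hour


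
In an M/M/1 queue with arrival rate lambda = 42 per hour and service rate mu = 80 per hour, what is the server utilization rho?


rho = lambda/mu = 42/80 = 0.525

0.525


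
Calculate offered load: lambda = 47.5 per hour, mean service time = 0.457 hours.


Offered load a = lambda * E[S] = 47.5 * 0.457 = 21.71 Erlangs

21.71 Erlangs


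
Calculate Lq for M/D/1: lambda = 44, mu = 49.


M/D/1: Lq = rho^2 / (2*(1-rho)) where rho = 44/49; Lq = 3.95

3.95


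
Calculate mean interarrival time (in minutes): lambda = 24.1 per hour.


Mean interarrival time = 60/lambda = 60/24.1 = 2.49 minutes

2.49 minutes


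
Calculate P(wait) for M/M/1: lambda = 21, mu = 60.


P(wait) = rho = lambda/mu = 21/60 = 0.35

0.35


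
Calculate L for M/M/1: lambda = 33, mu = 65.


rho = 33/65; L = rho/(1-rho) = 1.03

1.03


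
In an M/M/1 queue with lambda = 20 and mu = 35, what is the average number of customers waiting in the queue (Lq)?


rho = 20/35; Lq = rho^2/(1-rho) = 0.76

0.76


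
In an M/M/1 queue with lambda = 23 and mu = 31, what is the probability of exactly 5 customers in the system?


rho = 23/31; P(n) = (1-rho)*rho^n = (1-23/31)*(23/31)^5 = 0.058

0.058


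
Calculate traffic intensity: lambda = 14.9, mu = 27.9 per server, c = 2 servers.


rho = lambda / (c * mu) = 14.9 / (2 * 27.9) = 0.267

0.267


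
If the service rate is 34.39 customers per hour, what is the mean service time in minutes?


Mean service time = 60/mu = 60/34.39 = 1.74 minutes

1.74 minutes


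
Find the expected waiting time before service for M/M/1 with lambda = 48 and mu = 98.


rho = 48/98; Wq = rho/(mu - lambda) = 0.0098 hours

0.0098 hours


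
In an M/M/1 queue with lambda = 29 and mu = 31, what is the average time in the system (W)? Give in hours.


W = 1/(mu - lambda) = 1/(31 - 29) = 0.5 hours

0.5 hours


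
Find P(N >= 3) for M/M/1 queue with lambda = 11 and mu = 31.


P(N >= 3) = rho^3 = (11/31)^3 = 0.0447

0.0447


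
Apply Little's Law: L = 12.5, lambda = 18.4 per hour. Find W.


W = L / lambda = 12.5 / 18.4 = 0.6793 hours

0.6793 hours


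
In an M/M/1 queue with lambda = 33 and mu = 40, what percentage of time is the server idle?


Idle fraction = (1 - rho) * 100 = (1 - 33/40) * 100 = 17.5%

17.5%


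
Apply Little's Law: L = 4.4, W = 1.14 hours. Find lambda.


lambda = L / W = 4.4 / 1.14 = 3.86 per hour

3.86 per hour


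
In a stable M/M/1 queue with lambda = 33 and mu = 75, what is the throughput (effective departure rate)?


For a stable queue (lambda < mu), throughput = lambda = 33 per hour

33 per hour


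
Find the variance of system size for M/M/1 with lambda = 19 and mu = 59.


rho = 19/59; Var(N) = rho/(1-rho)^2 = 0.7

0.7


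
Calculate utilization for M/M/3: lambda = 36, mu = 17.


rho = lambda/(c*mu) = 36/(3*17) = 0.7059

0.7059


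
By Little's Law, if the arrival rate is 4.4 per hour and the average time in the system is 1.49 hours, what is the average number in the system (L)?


L = lambda * W = 4.4 * 1.49 = 6.56

6.56


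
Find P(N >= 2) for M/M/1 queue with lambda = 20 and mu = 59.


P(N >= 2) = rho^2 = (20/59)^2 = 0.1149

0.1149


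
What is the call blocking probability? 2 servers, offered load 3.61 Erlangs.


B(N,A) = (A^N/N!) / sum(A^k/k!, k=0..N) with N=2, A=3.61 = 0.5857

0.5857


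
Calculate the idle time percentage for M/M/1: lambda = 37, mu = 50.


Idle fraction = (1 - rho) * 100 = (1 - 37/50) * 100 = 26.0%

26.0%


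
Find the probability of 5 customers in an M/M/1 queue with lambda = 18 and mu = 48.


rho = 18/48; P(n) = (1-rho)*rho^n = (1-18/48)*(18/48)^5 = 0.0046

0.0046


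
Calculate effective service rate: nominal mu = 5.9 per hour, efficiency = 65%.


Effective rate = mu * efficiency = 5.9 * 0.65 = 3.84 per hour

3.84 per hour


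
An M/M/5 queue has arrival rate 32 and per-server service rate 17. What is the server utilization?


rho = lambda/(c*mu) = 32/(5*17) = 0.3765

0.3765


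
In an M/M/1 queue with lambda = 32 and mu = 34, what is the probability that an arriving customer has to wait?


P(wait) = rho = lambda/mu = 32/34 = 0.9412

0.9412


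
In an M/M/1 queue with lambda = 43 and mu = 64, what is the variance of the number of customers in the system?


rho = 43/64; Var(N) = rho/(1-rho)^2 = 6.24

6.24


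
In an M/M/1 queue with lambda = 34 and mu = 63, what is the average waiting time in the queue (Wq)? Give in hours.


rho = 34/63; Wq = rho/(mu - lambda) = 0.0186 hours

0.0186 hours


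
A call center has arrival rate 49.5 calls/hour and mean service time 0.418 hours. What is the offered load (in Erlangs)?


Offered load a = lambda * E[S] = 49.5 * 0.418 = 20.69 Erlangs

20.69 Erlangs


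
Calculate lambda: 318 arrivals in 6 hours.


lambda = total arrivals / time = 318 / 6 = 53.0 per hour

53.0 per hour


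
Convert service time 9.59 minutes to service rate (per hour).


mu = 60 / avg_service_time = 60 / 9.59 = 6.26 per hour

6.26 per hour


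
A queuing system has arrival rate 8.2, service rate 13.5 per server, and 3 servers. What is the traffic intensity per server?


rho = lambda / (c * mu) = 8.2 / (3 * 13.5) = 0.2025

0.2025


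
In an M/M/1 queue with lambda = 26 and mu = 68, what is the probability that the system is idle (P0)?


P0 = 1 - rho = 1 - 26/68 = 0.6176

0.6176


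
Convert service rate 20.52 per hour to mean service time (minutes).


Mean service time = 60/mu = 60/20.52 = 2.92 minutes

2.92 minutes


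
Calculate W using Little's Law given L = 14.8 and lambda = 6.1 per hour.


W = L / lambda = 14.8 / 6.1 = 2.4262 hours

2.4262 hours


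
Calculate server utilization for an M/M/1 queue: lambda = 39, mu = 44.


rho = lambda/mu = 39/44 = 0.8864

0.8864


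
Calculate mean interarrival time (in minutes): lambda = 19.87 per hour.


Mean interarrival time = 60/lambda = 60/19.87 = 3.02 minutes

3.02 minutes


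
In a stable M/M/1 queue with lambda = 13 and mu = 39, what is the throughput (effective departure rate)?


For a stable queue (lambda < mu), throughput = lambda = 13 per hour

13 per hour


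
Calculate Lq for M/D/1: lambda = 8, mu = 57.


M/D/1: Lq = rho^2 / (2*(1-rho)) where rho = 8/57; Lq = 0.01

0.01


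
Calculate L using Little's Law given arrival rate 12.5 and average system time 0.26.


L = lambda * W = 12.5 * 0.26 = 3.25

3.25


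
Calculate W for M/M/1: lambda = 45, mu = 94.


W = 1/(mu - lambda) = 1/(94 - 45) = 0.0204 hours

0.0204 hours


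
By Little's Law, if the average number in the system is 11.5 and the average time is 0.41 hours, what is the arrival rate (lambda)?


lambda = L / W = 11.5 / 0.41 = 28.05 per hour

28.05 per hour


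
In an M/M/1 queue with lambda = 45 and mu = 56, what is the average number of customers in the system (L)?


rho = 45/56; L = rho/(1-rho) = 4.09

4.09


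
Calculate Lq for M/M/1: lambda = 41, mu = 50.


rho = 41/50; Lq = rho^2/(1-rho) = 3.74

3.74


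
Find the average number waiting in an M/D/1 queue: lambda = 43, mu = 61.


M/D/1: Lq = rho^2 / (2*(1-rho)) where rho = 43/61; Lq = 0.84

0.84


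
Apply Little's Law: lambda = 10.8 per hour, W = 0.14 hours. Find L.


L = lambda * W = 10.8 * 0.14 = 1.51

1.51


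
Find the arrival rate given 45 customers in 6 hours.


lambda = total arrivals / time = 45 / 6 = 7.5 per hour

7.5 per hour


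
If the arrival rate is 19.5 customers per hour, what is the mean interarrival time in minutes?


Mean interarrival time = 60/lambda = 60/19.5 = 3.08 minutes

3.08 minutes


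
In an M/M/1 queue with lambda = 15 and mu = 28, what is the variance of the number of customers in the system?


rho = 15/28; Var(N) = rho/(1-rho)^2 = 2.49

2.49


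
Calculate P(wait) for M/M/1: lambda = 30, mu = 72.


P(wait) = rho = lambda/mu = 30/72 = 0.4167

0.4167


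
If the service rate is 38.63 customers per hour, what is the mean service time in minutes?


Mean service time = 60/mu = 60/38.63 = 1.55 minutes

1.55 minutes


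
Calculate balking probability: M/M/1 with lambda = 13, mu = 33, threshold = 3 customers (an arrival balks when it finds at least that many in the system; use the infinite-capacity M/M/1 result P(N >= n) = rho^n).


P(N >= 3) = rho^3 = (13/33)^3 = 0.0611

0.0611


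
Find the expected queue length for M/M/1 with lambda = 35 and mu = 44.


rho = 35/44; Lq = rho^2/(1-rho) = 3.09

3.09


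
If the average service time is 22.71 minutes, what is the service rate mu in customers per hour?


mu = 60 / avg_service_time = 60 / 22.71 = 2.64 per hour

2.64 per hour


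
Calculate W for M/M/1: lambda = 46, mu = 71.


W = 1/(mu - lambda) = 1/(71 - 46) = 0.04 hours

0.04 hours


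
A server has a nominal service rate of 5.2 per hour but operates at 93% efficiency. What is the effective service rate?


Effective rate = mu * efficiency = 5.2 * 0.93 = 4.84 per hour

4.84 per hour


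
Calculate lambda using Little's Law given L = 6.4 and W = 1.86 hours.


lambda = L / W = 6.4 / 1.86 = 3.44 per hour

3.44 per hour


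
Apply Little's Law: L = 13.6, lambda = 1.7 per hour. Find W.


W = L / lambda = 13.6 / 1.7 = 8.0 hours

8.0 hours


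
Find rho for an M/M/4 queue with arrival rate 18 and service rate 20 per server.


rho = lambda/(c*mu) = 18/(4*20) = 0.225

0.225


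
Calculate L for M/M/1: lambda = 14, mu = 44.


rho = 14/44; L = rho/(1-rho) = 0.47

0.47


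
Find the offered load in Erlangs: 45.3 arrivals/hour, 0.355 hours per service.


Offered load a = lambda * E[S] = 45.3 * 0.355 = 16.08 Erlangs

16.08 Erlangs


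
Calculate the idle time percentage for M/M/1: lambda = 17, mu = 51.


Idle fraction = (1 - rho) * 100 = (1 - 17/51) * 100 = 66.7%

66.7%


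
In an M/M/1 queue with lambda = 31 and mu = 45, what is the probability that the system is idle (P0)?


P0 = 1 - rho = 1 - 31/45 = 0.3111

0.3111


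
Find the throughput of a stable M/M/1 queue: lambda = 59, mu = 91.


For a stable queue (lambda < mu), throughput = lambda = 59 per hour

59 per hour


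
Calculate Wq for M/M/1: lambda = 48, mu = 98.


rho = 48/98; Wq = rho/(mu - lambda) = 0.0098 hours

0.0098 hours


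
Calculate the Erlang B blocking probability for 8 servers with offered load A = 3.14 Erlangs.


B(N,A) = (A^N/N!) / sum(A^k/k!, k=0..N) with N=8, A=3.14 = 0.0102

0.0102


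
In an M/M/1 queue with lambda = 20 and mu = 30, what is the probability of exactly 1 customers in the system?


rho = 20/30; P(n) = (1-rho)*rho^n = (1-20/30)*(20/30)^1 = 0.2222

0.2222


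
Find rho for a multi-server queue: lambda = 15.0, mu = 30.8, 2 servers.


rho = lambda / (c * mu) = 15.0 / (2 * 30.8) = 0.2435

0.2435


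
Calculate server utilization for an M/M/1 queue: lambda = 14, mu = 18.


rho = lambda/mu = 14/18 = 0.7778

0.7778


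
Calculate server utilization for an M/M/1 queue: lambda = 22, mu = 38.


rho = lambda/mu = 22/38 = 0.5789

0.5789


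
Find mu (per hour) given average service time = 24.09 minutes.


mu = 60 / avg_service_time = 60 / 24.09 = 2.49 per hour

2.49 per hour


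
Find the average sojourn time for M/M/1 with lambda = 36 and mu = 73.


W = 1/(mu - lambda) = 1/(73 - 36) = 0.027 hours

0.027 hours


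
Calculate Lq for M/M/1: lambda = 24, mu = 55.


rho = 24/55; Lq = rho^2/(1-rho) = 0.34

0.34


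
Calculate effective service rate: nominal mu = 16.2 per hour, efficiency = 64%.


Effective rate = mu * efficiency = 16.2 * 0.64 = 10.37 per hour

10.37 per hour


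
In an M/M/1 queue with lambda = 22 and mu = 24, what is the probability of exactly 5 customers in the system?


rho = 22/24; P(n) = (1-rho)*rho^n = (1-22/24)*(22/24)^5 = 0.0539

0.0539


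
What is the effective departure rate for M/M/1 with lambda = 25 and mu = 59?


For a stable queue (lambda < mu), throughput = lambda = 25 per hour

25 per hour


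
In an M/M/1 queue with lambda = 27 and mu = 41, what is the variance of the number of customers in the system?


rho = 27/41; Var(N) = rho/(1-rho)^2 = 5.65

5.65


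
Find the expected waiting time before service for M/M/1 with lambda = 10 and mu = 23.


rho = 10/23; Wq = rho/(mu - lambda) = 0.0334 hours

0.0334 hours


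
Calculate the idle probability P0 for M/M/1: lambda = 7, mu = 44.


P0 = 1 - rho = 1 - 7/44 = 0.8409

0.8409


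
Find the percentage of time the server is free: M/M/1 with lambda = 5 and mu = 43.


Idle fraction = (1 - rho) * 100 = (1 - 5/43) * 100 = 88.4%

88.4%


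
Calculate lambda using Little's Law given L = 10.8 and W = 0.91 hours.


lambda = L / W = 10.8 / 0.91 = 11.87 per hour

11.87 per hour


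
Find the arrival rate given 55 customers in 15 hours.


lambda = total arrivals / time = 55 / 15 = 3.67 per hour

3.67 per hour


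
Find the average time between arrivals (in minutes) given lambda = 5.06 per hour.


Mean interarrival time = 60/lambda = 60/5.06 = 11.86 minutes

11.86 minutes


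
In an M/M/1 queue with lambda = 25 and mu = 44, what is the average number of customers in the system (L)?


rho = 25/44; L = rho/(1-rho) = 1.32

1.32


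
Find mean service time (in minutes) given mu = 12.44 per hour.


Mean service time = 60/mu = 60/12.44 = 4.82 minutes

4.82 minutes


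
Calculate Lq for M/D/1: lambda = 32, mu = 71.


M/D/1: Lq = rho^2 / (2*(1-rho)) where rho = 32/71; Lq = 0.18

0.18


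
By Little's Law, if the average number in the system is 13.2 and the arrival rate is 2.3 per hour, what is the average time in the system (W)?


W = L / lambda = 13.2 / 2.3 = 5.7391 hours

5.7391 hours


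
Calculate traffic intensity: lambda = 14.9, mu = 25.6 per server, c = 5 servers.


rho = lambda / (c * mu) = 14.9 / (5 * 25.6) = 0.1164

0.1164


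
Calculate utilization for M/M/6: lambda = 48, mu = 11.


rho = lambda/(c*mu) = 48/(6*11) = 0.7273

0.7273


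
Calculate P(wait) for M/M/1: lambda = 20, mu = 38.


P(wait) = rho = lambda/mu = 20/38 = 0.5263

0.5263


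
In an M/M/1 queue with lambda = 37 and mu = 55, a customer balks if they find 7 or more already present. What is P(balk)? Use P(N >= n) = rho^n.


P(N >= 7) = rho^7 = (37/55)^7 = 0.0624

0.0624


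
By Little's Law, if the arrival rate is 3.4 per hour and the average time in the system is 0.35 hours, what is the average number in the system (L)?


L = lambda * W = 3.4 * 0.35 = 1.19

1.19


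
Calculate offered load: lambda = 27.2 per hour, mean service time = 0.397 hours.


Offered load a = lambda * E[S] = 27.2 * 0.397 = 10.8 Erlangs

10.8 Erlangs


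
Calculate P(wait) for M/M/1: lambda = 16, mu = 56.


P(wait) = rho = lambda/mu = 16/56 = 0.2857

0.2857


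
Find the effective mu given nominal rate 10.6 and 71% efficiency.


Effective rate = mu * efficiency = 10.6 * 0.71 = 7.53 per hour

7.53 per hour


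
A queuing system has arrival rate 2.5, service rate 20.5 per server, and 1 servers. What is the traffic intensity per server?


rho = lambda / (c * mu) = 2.5 / (1 * 20.5) = 0.122

0.122


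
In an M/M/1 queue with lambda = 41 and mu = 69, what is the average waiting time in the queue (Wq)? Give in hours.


rho = 41/69; Wq = rho/(mu - lambda) = 0.0212 hours

0.0212 hours


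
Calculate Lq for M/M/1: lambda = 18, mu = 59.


rho = 18/59; Lq = rho^2/(1-rho) = 0.13

0.13


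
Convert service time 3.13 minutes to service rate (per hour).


mu = 60 / avg_service_time = 60 / 3.13 = 19.17 per hour

19.17 per hour


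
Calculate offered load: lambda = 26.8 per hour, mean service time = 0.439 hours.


Offered load a = lambda * E[S] = 26.8 * 0.439 = 11.77 Erlangs

11.77 Erlangs


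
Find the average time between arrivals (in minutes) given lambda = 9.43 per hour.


Mean interarrival time = 60/lambda = 60/9.43 = 6.36 minutes

6.36 minutes


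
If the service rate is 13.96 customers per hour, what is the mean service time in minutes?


Mean service time = 60/mu = 60/13.96 = 4.3 minutes

4.3 minutes


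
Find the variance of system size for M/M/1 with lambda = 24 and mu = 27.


rho = 24/27; Var(N) = rho/(1-rho)^2 = 72.0

72.0


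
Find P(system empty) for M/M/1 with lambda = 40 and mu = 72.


P0 = 1 - rho = 1 - 40/72 = 0.4444

0.4444


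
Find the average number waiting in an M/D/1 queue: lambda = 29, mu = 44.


M/D/1: Lq = rho^2 / (2*(1-rho)) where rho = 29/44; Lq = 0.64

0.64


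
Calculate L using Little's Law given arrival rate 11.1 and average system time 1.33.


L = lambda * W = 11.1 * 1.33 = 14.76

14.76


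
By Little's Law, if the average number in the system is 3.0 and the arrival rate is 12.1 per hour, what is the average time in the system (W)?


W = L / lambda = 3.0 / 12.1 = 0.2479 hours

0.2479 hours


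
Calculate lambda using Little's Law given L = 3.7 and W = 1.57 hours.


lambda = L / W = 3.7 / 1.57 = 2.36 per hour

2.36 per hour


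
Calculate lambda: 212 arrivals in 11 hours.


lambda = total arrivals / time = 212 / 11 = 19.27 per hour

19.27 per hour


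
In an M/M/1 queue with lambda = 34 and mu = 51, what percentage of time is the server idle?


Idle fraction = (1 - rho) * 100 = (1 - 34/51) * 100 = 33.3%

33.3%


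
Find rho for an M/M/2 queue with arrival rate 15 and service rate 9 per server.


rho = lambda/(c*mu) = 15/(2*9) = 0.8333

0.8333


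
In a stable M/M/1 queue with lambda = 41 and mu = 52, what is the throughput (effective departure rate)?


For a stable queue (lambda < mu), throughput = lambda = 41 per hour

41 per hour


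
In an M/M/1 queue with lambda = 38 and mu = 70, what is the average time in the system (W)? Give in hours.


W = 1/(mu - lambda) = 1/(70 - 38) = 0.0313 hours

0.0313 hours


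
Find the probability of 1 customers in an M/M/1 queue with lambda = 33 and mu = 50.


rho = 33/50; P(n) = (1-rho)*rho^n = (1-33/50)*(33/50)^1 = 0.2244

0.2244


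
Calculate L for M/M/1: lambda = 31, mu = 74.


rho = 31/74; L = rho/(1-rho) = 0.72

0.72


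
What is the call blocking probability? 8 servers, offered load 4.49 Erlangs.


B(N,A) = (A^N/N!) / sum(A^k/k!, k=0..N) with N=8, A=4.49 = 0.0479

0.0479


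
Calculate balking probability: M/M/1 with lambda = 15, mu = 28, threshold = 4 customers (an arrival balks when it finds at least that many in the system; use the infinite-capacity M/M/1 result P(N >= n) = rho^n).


P(N >= 4) = rho^4 = (15/28)^4 = 0.0824

0.0824


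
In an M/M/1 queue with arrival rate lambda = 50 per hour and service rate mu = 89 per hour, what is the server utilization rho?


rho = lambda/mu = 50/89 = 0.5618

0.5618


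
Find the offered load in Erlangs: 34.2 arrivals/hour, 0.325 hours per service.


Offered load a = lambda * E[S] = 34.2 * 0.325 = 11.12 Erlangs

11.12 Erlangs


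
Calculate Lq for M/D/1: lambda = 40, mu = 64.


M/D/1: Lq = rho^2 / (2*(1-rho)) where rho = 40/64; Lq = 0.52

0.52


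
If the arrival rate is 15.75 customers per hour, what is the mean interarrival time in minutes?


Mean interarrival time = 60/lambda = 60/15.75 = 3.81 minutes

3.81 minutes


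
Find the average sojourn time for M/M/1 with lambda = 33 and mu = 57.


W = 1/(mu - lambda) = 1/(57 - 33) = 0.0417 hours

0.0417 hours


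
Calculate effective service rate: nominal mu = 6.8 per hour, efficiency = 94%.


Effective rate = mu * efficiency = 6.8 * 0.94 = 6.39 per hour

6.39 per hour


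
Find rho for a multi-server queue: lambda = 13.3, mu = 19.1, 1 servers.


rho = lambda / (c * mu) = 13.3 / (1 * 19.1) = 0.6963

0.6963


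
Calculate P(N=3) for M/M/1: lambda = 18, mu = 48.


rho = 18/48; P(n) = (1-rho)*rho^n = (1-18/48)*(18/48)^3 = 0.033

0.033


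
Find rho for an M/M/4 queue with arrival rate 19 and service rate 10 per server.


rho = lambda/(c*mu) = 19/(4*10) = 0.475

0.475


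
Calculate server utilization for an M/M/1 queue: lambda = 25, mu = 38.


rho = lambda/mu = 25/38 = 0.6579

0.6579


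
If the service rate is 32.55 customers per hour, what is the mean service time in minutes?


Mean service time = 60/mu = 60/32.55 = 1.84 minutes

1.84 minutes


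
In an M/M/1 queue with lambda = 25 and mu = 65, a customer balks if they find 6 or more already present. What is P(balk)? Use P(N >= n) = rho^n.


P(N >= 6) = rho^6 = (25/65)^6 = 0.0032

0.0032


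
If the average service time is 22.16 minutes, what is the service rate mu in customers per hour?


mu = 60 / avg_service_time = 60 / 22.16 = 2.71 per hour

2.71 per hour


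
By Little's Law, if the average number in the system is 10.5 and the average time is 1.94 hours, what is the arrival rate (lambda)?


lambda = L / W = 10.5 / 1.94 = 5.41 per hour

5.41 per hour


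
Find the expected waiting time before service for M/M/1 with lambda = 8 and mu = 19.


rho = 8/19; Wq = rho/(mu - lambda) = 0.0383 hours

0.0383 hours


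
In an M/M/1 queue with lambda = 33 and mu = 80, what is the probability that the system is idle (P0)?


P0 = 1 - rho = 1 - 33/80 = 0.5875

0.5875


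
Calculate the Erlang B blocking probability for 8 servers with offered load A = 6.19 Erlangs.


B(N,A) = (A^N/N!) / sum(A^k/k!, k=0..N) with N=8, A=6.19 = 0.1325

0.1325


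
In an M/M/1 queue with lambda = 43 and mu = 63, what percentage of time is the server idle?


Idle fraction = (1 - rho) * 100 = (1 - 43/63) * 100 = 31.7%

31.7%


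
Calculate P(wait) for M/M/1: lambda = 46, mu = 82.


P(wait) = rho = lambda/mu = 46/82 = 0.561

0.561


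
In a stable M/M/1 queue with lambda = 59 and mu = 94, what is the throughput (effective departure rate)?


For a stable queue (lambda < mu), throughput = lambda = 59 per hour

59 per hour


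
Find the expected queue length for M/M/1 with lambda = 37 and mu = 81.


rho = 37/81; Lq = rho^2/(1-rho) = 0.38

0.38


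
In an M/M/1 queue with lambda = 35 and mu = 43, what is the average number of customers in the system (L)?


rho = 35/43; L = rho/(1-rho) = 4.38

4.38


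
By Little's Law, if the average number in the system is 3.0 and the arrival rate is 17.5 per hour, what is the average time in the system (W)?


W = L / lambda = 3.0 / 17.5 = 0.1714 hours

0.1714 hours


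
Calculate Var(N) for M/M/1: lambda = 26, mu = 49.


rho = 26/49; Var(N) = rho/(1-rho)^2 = 2.41

2.41


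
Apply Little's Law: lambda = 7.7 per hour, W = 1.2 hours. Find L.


L = lambda * W = 7.7 * 1.2 = 9.24

9.24


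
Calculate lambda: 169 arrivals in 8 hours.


lambda = total arrivals / time = 169 / 8 = 21.13 per hour

21.13 per hour


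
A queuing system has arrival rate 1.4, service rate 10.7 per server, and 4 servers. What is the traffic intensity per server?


rho = lambda / (c * mu) = 1.4 / (4 * 10.7) = 0.0327

0.0327


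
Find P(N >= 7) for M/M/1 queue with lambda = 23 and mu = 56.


P(N >= 7) = rho^7 = (23/56)^7 = 0.002

0.002


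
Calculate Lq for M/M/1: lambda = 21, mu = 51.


rho = 21/51; Lq = rho^2/(1-rho) = 0.29

0.29


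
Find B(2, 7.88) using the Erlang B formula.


B(N,A) = (A^N/N!) / sum(A^k/k!, k=0..N) with N=2, A=7.88 = 0.7776

0.7776


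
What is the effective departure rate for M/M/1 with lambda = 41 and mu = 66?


For a stable queue (lambda < mu), throughput = lambda = 41 per hour

41 per hour


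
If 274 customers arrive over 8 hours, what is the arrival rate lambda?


lambda = total arrivals / time = 274 / 8 = 34.25 per hour

34.25 per hour


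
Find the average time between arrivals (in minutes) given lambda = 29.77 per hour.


Mean interarrival time = 60/lambda = 60/29.77 = 2.02 minutes

2.02 minutes


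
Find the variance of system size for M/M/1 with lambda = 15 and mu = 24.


rho = 15/24; Var(N) = rho/(1-rho)^2 = 4.44

4.44


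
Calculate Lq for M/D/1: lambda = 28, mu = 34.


M/D/1: Lq = rho^2 / (2*(1-rho)) where rho = 28/34; Lq = 1.92

1.92


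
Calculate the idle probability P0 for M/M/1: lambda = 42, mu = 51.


P0 = 1 - rho = 1 - 42/51 = 0.1765

0.1765


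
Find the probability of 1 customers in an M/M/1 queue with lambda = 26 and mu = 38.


rho = 26/38; P(n) = (1-rho)*rho^n = (1-26/38)*(26/38)^1 = 0.2161

0.2161


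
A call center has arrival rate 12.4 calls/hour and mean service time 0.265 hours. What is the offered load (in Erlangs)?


Offered load a = lambda * E[S] = 12.4 * 0.265 = 3.29 Erlangs

3.29 Erlangs


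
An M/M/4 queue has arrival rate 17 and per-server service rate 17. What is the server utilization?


rho = lambda/(c*mu) = 17/(4*17) = 0.25

0.25


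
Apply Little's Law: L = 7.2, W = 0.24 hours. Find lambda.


lambda = L / W = 7.2 / 0.24 = 30.0 per hour

30.0 per hour


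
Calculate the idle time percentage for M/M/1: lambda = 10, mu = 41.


Idle fraction = (1 - rho) * 100 = (1 - 10/41) * 100 = 75.6%

75.6%


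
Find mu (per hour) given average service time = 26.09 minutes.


mu = 60 / avg_service_time = 60 / 26.09 = 2.3 per hour

2.3 per hour


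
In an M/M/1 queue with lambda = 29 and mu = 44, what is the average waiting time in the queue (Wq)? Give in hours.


rho = 29/44; Wq = rho/(mu - lambda) = 0.0439 hours

0.0439 hours


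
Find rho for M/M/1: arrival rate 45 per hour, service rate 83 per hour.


rho = lambda/mu = 45/83 = 0.5422

0.5422


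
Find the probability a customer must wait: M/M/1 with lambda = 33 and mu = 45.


P(wait) = rho = lambda/mu = 33/45 = 0.7333

0.7333


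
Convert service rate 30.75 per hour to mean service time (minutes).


Mean service time = 60/mu = 60/30.75 = 1.95 minutes

1.95 minutes


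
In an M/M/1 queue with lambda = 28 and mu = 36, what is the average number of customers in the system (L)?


rho = 28/36; L = rho/(1-rho) = 3.5

3.5


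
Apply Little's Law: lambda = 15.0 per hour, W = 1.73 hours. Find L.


L = lambda * W = 15.0 * 1.73 = 25.95

25.95


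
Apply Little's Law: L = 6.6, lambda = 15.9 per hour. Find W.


W = L / lambda = 6.6 / 15.9 = 0.4151 hours

0.4151 hours


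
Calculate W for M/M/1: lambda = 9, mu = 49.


W = 1/(mu - lambda) = 1/(49 - 9) = 0.025 hours

0.025 hours


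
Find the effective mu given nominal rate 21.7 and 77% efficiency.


Effective rate = mu * efficiency = 21.7 * 0.77 = 16.71 per hour

16.71 per hour


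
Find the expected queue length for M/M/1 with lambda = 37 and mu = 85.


rho = 37/85; Lq = rho^2/(1-rho) = 0.34

0.34


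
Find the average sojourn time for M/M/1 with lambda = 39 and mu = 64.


W = 1/(mu - lambda) = 1/(64 - 39) = 0.04 hours

0.04 hours


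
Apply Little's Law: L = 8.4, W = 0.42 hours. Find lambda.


lambda = L / W = 8.4 / 0.42 = 20.0 per hour

20.0 per hour


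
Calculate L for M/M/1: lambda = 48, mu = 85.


rho = 48/85; L = rho/(1-rho) = 1.3

1.3


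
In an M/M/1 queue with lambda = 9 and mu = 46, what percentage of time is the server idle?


Idle fraction = (1 - rho) * 100 = (1 - 9/46) * 100 = 80.4%

80.4%


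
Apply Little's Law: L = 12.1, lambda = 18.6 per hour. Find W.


W = L / lambda = 12.1 / 18.6 = 0.6505 hours

0.6505 hours


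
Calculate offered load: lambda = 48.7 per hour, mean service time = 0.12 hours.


Offered load a = lambda * E[S] = 48.7 * 0.12 = 5.84 Erlangs

5.84 Erlangs


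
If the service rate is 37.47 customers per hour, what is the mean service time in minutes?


Mean service time = 60/mu = 60/37.47 = 1.6 minutes

1.6 minutes


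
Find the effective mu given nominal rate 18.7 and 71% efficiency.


Effective rate = mu * efficiency = 18.7 * 0.71 = 13.28 per hour

13.28 per hour


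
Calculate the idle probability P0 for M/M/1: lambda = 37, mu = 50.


P0 = 1 - rho = 1 - 37/50 = 0.26

0.26


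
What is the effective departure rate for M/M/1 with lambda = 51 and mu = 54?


For a stable queue (lambda < mu), throughput = lambda = 51 per hour

51 per hour


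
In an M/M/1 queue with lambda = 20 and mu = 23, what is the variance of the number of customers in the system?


rho = 20/23; Var(N) = rho/(1-rho)^2 = 51.11

51.11


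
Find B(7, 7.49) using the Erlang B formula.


B(N,A) = (A^N/N!) / sum(A^k/k!, k=0..N) with N=7, A=7.49 = 0.2786

0.2786


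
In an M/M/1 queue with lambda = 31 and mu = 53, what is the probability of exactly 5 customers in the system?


rho = 31/53; P(n) = (1-rho)*rho^n = (1-31/53)*(31/53)^5 = 0.0284

0.0284


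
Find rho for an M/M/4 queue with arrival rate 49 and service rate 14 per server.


rho = lambda/(c*mu) = 49/(4*14) = 0.875

0.875


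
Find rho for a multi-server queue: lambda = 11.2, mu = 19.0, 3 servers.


rho = lambda / (c * mu) = 11.2 / (3 * 19.0) = 0.1965

0.1965


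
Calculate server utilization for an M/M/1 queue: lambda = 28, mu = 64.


rho = lambda/mu = 28/64 = 0.4375

0.4375


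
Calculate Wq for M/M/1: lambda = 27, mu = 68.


rho = 27/68; Wq = rho/(mu - lambda) = 0.0097 hours

0.0097 hours


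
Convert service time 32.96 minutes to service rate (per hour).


mu = 60 / avg_service_time = 60 / 32.96 = 1.82 per hour

1.82 per hour


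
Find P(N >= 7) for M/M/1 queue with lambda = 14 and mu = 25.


P(N >= 7) = rho^7 = (14/25)^7 = 0.0173

0.0173


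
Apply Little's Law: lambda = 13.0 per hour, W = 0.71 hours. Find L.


L = lambda * W = 13.0 * 0.71 = 9.23

9.23


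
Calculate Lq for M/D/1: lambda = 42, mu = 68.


M/D/1: Lq = rho^2 / (2*(1-rho)) where rho = 42/68; Lq = 0.5

0.5


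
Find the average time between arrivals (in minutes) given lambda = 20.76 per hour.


Mean interarrival time = 60/lambda = 60/20.76 = 2.89 minutes

2.89 minutes


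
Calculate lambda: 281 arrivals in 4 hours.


lambda = total arrivals / time = 281 / 4 = 70.25 per hour

70.25 per hour


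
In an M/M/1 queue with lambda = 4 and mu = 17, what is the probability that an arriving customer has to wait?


P(wait) = rho = lambda/mu = 4/17 = 0.2353

0.2353


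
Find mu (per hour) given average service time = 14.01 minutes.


mu = 60 / avg_service_time = 60 / 14.01 = 4.28 per hour

4.28 per hour


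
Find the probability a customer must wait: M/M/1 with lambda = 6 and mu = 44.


P(wait) = rho = lambda/mu = 6/44 = 0.1364

0.1364


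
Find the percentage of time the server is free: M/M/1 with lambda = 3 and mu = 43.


Idle fraction = (1 - rho) * 100 = (1 - 3/43) * 100 = 93.0%

93.0%


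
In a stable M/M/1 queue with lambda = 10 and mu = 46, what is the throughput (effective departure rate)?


For a stable queue (lambda < mu), throughput = lambda = 10 per hour

10 per hour


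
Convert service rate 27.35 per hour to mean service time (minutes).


Mean service time = 60/mu = 60/27.35 = 2.19 minutes

2.19 minutes


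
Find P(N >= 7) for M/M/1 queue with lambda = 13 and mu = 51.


P(N >= 7) = rho^7 = (13/51)^7 = 0.0001

0.0001


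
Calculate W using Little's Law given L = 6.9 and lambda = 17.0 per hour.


W = L / lambda = 6.9 / 17.0 = 0.4059 hours

0.4059 hours


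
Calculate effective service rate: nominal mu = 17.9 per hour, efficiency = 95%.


Effective rate = mu * efficiency = 17.9 * 0.95 = 17.01 per hour

17.01 per hour


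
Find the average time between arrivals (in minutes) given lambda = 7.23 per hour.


Mean interarrival time = 60/lambda = 60/7.23 = 8.3 minutes

8.3 minutes


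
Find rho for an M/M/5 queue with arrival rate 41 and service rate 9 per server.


rho = lambda/(c*mu) = 41/(5*9) = 0.9111

0.9111


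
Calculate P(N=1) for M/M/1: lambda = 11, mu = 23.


rho = 11/23; P(n) = (1-rho)*rho^n = (1-11/23)*(11/23)^1 = 0.2495

0.2495


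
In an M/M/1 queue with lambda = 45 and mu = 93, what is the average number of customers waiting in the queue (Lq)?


rho = 45/93; Lq = rho^2/(1-rho) = 0.45

0.45


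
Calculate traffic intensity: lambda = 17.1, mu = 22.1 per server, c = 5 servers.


rho = lambda / (c * mu) = 17.1 / (5 * 22.1) = 0.1548

0.1548


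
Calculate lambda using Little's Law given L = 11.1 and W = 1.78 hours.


lambda = L / W = 11.1 / 1.78 = 6.24 per hour

6.24 per hour


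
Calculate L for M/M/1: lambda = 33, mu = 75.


rho = 33/75; L = rho/(1-rho) = 0.79

0.79


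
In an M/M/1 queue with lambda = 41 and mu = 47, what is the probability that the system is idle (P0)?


P0 = 1 - rho = 1 - 41/47 = 0.1277

0.1277


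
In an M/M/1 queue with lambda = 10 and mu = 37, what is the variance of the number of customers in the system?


rho = 10/37; Var(N) = rho/(1-rho)^2 = 0.51

0.51


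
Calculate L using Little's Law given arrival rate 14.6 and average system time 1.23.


L = lambda * W = 14.6 * 1.23 = 17.96

17.96


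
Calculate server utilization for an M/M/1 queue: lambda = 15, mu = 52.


rho = lambda/mu = 15/52 = 0.2885

0.2885


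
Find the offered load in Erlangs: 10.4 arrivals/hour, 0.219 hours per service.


Offered load a = lambda * E[S] = 10.4 * 0.219 = 2.28 Erlangs

2.28 Erlangs


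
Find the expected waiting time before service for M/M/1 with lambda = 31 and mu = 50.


rho = 31/50; Wq = rho/(mu - lambda) = 0.0326 hours

0.0326 hours


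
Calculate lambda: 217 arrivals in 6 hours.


lambda = total arrivals / time = 217 / 6 = 36.17 per hour

36.17 per hour


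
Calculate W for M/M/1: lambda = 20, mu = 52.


W = 1/(mu - lambda) = 1/(52 - 20) = 0.0313 hours

0.0313 hours


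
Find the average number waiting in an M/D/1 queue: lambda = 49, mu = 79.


M/D/1: Lq = rho^2 / (2*(1-rho)) where rho = 49/79; Lq = 0.51

0.51


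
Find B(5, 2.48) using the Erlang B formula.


B(N,A) = (A^N/N!) / sum(A^k/k!, k=0..N) with N=5, A=2.48 = 0.0682

0.0682


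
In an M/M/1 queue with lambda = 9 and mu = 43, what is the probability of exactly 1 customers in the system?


rho = 9/43; P(n) = (1-rho)*rho^n = (1-9/43)*(9/43)^1 = 0.1655

0.1655


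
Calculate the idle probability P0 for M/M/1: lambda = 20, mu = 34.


P0 = 1 - rho = 1 - 20/34 = 0.4118

0.4118


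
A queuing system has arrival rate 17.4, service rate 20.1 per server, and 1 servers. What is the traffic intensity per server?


rho = lambda / (c * mu) = 17.4 / (1 * 20.1) = 0.8657

0.8657


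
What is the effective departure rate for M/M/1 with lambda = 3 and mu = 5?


For a stable queue (lambda < mu), throughput = lambda = 3 per hour

3 per hour


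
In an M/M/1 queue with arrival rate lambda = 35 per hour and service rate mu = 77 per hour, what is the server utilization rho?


rho = lambda/mu = 35/77 = 0.4545

0.4545


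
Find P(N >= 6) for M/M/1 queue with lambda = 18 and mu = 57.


P(N >= 6) = rho^6 = (18/57)^6 = 0.001

0.001


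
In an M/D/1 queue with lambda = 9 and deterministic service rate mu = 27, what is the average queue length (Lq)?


M/D/1: Lq = rho^2 / (2*(1-rho)) where rho = 9/27; Lq = 0.08

0.08


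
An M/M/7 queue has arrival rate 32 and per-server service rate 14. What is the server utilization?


rho = lambda/(c*mu) = 32/(7*14) = 0.3265

0.3265


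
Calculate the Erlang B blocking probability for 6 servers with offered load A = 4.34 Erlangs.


B(N,A) = (A^N/N!) / sum(A^k/k!, k=0..N) with N=6, A=4.34 = 0.1422

0.1422


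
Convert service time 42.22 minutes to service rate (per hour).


mu = 60 / avg_service_time = 60 / 42.22 = 1.42 per hour

1.42 per hour


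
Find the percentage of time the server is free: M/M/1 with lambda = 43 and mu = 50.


Idle fraction = (1 - rho) * 100 = (1 - 43/50) * 100 = 14.0%

14.0%


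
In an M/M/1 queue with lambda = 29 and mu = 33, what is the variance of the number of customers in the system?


rho = 29/33; Var(N) = rho/(1-rho)^2 = 59.81

59.81


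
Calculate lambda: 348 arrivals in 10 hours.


lambda = total arrivals / time = 348 / 10 = 34.8 per hour

34.8 per hour


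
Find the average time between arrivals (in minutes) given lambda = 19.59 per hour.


Mean interarrival time = 60/lambda = 60/19.59 = 3.06 minutes

3.06 minutes


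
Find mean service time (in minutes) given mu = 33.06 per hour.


Mean service time = 60/mu = 60/33.06 = 1.81 minutes

1.81 minutes


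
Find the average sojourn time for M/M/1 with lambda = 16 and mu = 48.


W = 1/(mu - lambda) = 1/(48 - 16) = 0.0313 hours

0.0313 hours


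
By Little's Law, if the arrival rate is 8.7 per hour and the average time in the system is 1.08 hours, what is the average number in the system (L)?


L = lambda * W = 8.7 * 1.08 = 9.4

9.4


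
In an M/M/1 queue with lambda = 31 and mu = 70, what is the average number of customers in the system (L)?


rho = 31/70; L = rho/(1-rho) = 0.79

0.79


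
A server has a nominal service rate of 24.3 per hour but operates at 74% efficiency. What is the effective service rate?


Effective rate = mu * efficiency = 24.3 * 0.74 = 17.98 per hour

17.98 per hour


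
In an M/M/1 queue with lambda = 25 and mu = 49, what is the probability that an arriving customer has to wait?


P(wait) = rho = lambda/mu = 25/49 = 0.5102

0.5102


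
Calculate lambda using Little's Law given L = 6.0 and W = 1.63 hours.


lambda = L / W = 6.0 / 1.63 = 3.68 per hour

3.68 per hour


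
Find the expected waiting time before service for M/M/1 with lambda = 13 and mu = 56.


rho = 13/56; Wq = rho/(mu - lambda) = 0.0054 hours

0.0054 hours


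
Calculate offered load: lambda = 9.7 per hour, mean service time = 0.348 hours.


Offered load a = lambda * E[S] = 9.7 * 0.348 = 3.38 Erlangs

3.38 Erlangs


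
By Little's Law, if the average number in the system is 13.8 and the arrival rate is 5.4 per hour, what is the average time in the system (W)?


W = L / lambda = 13.8 / 5.4 = 2.5556 hours

2.5556 hours


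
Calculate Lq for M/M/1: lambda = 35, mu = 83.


rho = 35/83; Lq = rho^2/(1-rho) = 0.31

0.31


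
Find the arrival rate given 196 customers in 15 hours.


lambda = total arrivals / time = 196 / 15 = 13.07 per hour

13.07 per hour


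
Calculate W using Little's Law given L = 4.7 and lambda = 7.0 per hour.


W = L / lambda = 4.7 / 7.0 = 0.6714 hours

0.6714 hours
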